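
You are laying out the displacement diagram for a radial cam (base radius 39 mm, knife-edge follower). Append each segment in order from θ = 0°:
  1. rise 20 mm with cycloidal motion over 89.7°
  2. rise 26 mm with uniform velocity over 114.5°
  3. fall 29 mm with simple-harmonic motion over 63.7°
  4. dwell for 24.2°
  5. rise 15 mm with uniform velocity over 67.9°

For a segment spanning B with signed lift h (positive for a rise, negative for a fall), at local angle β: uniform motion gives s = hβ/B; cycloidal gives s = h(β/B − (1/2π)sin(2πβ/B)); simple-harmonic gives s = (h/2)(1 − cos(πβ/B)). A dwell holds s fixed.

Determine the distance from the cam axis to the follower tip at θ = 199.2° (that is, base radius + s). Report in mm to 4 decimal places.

seg 1 [0°–89.7°] cycloidal, h=20: full span → s += 20 → s = 20.0000
seg 2 [89.7°–204.2°] uniform, h=26: θ=199.2° here. β=109.5, B=114.5. 26·109.5/114.5 = 24.8646 → s = 44.8646
radial distance = base radius + s = 39 + 44.8646 = 83.8646

83.8646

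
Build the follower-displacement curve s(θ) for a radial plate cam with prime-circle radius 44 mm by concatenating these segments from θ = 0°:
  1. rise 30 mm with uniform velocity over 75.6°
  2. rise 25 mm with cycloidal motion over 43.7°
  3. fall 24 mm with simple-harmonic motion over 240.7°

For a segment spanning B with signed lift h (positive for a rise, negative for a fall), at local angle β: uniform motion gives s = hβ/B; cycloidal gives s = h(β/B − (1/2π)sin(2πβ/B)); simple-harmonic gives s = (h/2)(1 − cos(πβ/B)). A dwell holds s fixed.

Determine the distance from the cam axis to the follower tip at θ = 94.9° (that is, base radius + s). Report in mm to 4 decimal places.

seg 1 [0°–75.6°] uniform, h=30: full span → s += 30 → s = 30.0000
seg 2 [75.6°–119.3°] cycloidal, h=25: θ=94.9° here. β=19.3, B=43.7. 25·(0.4416 − sin(2π·0.4416)/(2π)) = 9.6148 → s = 39.6148
radial distance = base radius + s = 44 + 39.6148 = 83.6148

83.6148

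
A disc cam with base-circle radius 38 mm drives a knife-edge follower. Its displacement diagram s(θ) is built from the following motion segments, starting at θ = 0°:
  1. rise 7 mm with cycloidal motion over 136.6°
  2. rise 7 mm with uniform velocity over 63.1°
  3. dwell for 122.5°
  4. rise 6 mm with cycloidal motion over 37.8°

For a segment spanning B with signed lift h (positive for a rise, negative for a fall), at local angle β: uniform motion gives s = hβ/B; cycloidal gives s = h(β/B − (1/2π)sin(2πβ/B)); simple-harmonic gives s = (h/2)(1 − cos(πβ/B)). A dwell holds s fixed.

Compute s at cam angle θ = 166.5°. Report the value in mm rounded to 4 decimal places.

seg 1 [0°–136.6°] cycloidal, h=7: full span → s += 7 → s = 7.0000
seg 2 [136.6°–199.7°] uniform, h=7: θ=166.5° here. β=29.9, B=63.1. 7·29.9/63.1 = 3.3170 → s = 10.3170

10.3170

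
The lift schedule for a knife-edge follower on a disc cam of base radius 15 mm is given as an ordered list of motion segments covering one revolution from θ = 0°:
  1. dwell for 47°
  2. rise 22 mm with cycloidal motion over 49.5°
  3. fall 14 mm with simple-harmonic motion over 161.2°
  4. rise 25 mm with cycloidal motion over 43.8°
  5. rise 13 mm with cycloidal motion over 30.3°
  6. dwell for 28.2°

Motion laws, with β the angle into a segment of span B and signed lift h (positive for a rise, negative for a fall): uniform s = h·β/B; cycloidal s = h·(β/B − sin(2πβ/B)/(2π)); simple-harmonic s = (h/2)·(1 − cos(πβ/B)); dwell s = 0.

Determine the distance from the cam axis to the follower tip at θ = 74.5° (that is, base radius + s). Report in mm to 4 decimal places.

seg 1 [0°–47°] dwell: s stays 0.0000
seg 2 [47°–96.5°] cycloidal, h=22: θ=74.5° here. β=27.5, B=49.5. 22·(0.5556 − sin(2π·0.5556)/(2π)) = 13.4198 → s = 13.4198
radial distance = base radius + s = 15 + 13.4198 = 28.4198

28.4198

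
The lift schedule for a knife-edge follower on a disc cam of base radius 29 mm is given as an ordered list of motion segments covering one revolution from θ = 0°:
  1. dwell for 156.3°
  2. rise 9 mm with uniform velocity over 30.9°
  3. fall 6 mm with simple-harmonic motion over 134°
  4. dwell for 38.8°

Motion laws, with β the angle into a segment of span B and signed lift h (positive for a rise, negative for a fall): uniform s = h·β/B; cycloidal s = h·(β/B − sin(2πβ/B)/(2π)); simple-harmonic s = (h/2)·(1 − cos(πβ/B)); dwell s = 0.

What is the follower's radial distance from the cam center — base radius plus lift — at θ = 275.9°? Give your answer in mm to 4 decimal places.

seg 1 [0°–156.3°] dwell: s stays 0.0000
seg 2 [156.3°–187.2°] uniform, h=9: full span → s += 9 → s = 9.0000
seg 3 [187.2°–321.2°] simple-harmonic, h=-6: θ=275.9° here. β=88.7, B=134. -6/2·(1 − cos(π·0.6619)) = -4.4613 → s = 4.5387
radial distance = base radius + s = 29 + 4.5387 = 33.5387

33.5387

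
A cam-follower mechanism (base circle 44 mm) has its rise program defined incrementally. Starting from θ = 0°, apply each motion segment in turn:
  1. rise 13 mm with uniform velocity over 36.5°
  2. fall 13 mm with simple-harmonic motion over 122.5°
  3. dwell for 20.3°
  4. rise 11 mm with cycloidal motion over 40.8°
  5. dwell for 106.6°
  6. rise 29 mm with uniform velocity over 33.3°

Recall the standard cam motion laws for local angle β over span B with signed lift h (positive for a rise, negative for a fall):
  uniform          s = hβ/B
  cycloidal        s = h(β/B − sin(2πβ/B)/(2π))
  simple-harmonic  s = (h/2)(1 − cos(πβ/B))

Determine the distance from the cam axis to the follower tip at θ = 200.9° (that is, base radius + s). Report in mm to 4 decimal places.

seg 1 [0°–36.5°] uniform, h=13: full span → s += 13 → s = 13.0000
seg 2 [36.5°–159°] simple-harmonic, h=-13: full span → s += -13 → s = 0.0000
seg 3 [159°–179.3°] dwell: s stays 0.0000
seg 4 [179.3°–220.1°] cycloidal, h=11: θ=200.9° here. β=21.6, B=40.8. 11·(0.5294 − sin(2π·0.5294)/(2π)) = 6.1452 → s = 6.1452
radial distance = base radius + s = 44 + 6.1452 = 50.1452

50.1452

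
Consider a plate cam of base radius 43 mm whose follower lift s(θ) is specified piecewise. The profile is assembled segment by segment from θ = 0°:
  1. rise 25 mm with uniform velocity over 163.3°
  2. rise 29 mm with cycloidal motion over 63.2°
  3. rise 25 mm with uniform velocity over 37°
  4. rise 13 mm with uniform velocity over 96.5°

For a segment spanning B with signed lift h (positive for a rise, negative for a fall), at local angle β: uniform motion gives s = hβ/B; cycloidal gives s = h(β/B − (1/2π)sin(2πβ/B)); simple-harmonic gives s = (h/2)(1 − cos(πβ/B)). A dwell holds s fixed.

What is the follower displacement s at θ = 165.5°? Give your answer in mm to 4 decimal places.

seg 1 [0°–163.3°] uniform, h=25: full span → s += 25 → s = 25.0000
seg 2 [163.3°–226.5°] cycloidal, h=29: θ=165.5° here. β=2.2, B=63.2. 29·(0.0348 − sin(2π·0.0348)/(2π)) = 0.0080 → s = 25.0080

25.0080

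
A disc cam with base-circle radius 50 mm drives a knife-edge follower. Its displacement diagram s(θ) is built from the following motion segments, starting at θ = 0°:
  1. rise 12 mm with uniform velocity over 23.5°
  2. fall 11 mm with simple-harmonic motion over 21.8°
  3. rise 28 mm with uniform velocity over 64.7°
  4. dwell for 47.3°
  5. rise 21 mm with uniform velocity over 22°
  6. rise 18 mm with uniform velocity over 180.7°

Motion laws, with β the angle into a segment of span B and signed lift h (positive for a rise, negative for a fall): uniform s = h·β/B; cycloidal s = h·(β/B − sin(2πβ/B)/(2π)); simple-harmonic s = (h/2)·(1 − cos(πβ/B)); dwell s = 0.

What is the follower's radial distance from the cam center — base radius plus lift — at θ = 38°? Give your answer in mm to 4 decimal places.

seg 1 [0°–23.5°] uniform, h=12: full span → s += 12 → s = 12.0000
seg 2 [23.5°–45.3°] simple-harmonic, h=-11: θ=38° here. β=14.5, B=21.8. -11/2·(1 − cos(π·0.6651)) = -8.2271 → s = 3.7729
radial distance = base radius + s = 50 + 3.7729 = 53.7729

53.7729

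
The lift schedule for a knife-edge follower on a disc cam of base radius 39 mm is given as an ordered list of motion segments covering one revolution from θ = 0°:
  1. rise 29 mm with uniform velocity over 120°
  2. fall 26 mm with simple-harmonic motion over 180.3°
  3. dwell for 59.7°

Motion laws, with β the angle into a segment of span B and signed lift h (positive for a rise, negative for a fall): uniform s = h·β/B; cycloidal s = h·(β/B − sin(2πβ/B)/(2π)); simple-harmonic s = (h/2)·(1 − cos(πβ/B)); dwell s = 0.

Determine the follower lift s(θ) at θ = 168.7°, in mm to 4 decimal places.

seg 1 [0°–120°] uniform, h=29: full span → s += 29 → s = 29.0000
seg 2 [120°–300.3°] simple-harmonic, h=-26: θ=168.7° here. β=48.7, B=180.3. -26/2·(1 − cos(π·0.2701)) = -4.4062 → s = 24.5938

24.5938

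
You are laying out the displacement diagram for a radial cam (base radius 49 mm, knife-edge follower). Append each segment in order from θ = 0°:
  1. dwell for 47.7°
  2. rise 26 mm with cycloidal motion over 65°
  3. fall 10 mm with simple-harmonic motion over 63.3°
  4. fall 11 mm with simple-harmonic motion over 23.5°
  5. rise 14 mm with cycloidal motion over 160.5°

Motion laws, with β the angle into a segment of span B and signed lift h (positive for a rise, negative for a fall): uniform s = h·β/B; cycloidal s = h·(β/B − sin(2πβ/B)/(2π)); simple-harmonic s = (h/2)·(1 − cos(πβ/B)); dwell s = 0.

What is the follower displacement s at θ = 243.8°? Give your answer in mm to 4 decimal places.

seg 1 [0°–47.7°] dwell: s stays 0.0000
seg 2 [47.7°–112.7°] cycloidal, h=26: full span → s += 26 → s = 26.0000
seg 3 [112.7°–176°] simple-harmonic, h=-10: full span → s += -10 → s = 16.0000
seg 4 [176°–199.5°] simple-harmonic, h=-11: full span → s += -11 → s = 5.0000
seg 5 [199.5°–360°] cycloidal, h=14: θ=243.8° here. β=44.3, B=160.5. 14·(0.2760 − sin(2π·0.2760)/(2π)) = 1.6657 → s = 6.6657

6.6657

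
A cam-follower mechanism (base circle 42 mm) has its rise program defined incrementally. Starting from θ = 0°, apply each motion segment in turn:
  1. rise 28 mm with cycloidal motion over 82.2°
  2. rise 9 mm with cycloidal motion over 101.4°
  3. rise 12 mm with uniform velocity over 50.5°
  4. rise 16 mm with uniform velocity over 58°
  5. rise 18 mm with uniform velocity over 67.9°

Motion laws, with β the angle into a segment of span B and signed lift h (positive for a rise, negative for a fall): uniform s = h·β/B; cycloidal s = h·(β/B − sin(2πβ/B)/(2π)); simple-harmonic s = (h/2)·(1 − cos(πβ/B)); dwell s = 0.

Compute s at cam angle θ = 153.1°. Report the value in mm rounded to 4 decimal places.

seg 1 [0°–82.2°] cycloidal, h=28: full span → s += 28 → s = 28.0000
seg 2 [82.2°–183.6°] cycloidal, h=9: θ=153.1° here. β=70.9, B=101.4. 9·(0.6992 − sin(2π·0.6992)/(2π)) = 7.6530 → s = 35.6530

35.6530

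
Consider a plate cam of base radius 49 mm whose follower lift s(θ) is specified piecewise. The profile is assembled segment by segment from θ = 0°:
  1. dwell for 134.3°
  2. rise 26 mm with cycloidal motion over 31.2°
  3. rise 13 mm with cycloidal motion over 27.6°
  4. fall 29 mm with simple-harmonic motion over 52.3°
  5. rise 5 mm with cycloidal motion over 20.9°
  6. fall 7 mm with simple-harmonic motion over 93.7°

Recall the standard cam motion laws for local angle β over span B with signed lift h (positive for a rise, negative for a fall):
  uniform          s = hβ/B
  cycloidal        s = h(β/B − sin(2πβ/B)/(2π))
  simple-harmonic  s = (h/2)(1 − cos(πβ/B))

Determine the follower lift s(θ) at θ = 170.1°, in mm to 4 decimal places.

seg 1 [0°–134.3°] dwell: s stays 0.0000
seg 2 [134.3°–165.5°] cycloidal, h=26: full span → s += 26 → s = 26.0000
seg 3 [165.5°–193.1°] cycloidal, h=13: θ=170.1° here. β=4.6, B=27.6. 13·(0.1667 − sin(2π·0.1667)/(2π)) = 0.3748 → s = 26.3748

26.3748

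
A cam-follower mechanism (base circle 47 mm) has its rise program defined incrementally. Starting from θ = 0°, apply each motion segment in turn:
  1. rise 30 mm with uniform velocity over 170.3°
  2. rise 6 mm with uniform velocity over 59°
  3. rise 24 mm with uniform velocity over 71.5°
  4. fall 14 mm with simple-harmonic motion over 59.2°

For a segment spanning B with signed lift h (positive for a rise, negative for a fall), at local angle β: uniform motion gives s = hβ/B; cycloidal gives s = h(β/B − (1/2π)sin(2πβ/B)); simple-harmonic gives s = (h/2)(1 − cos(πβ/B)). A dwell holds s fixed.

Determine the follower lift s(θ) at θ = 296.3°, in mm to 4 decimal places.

seg 1 [0°–170.3°] uniform, h=30: full span → s += 30 → s = 30.0000
seg 2 [170.3°–229.3°] uniform, h=6: full span → s += 6 → s = 36.0000
seg 3 [229.3°–300.8°] uniform, h=24: θ=296.3° here. β=67, B=71.5. 24·67/71.5 = 22.4895 → s = 58.4895

58.4895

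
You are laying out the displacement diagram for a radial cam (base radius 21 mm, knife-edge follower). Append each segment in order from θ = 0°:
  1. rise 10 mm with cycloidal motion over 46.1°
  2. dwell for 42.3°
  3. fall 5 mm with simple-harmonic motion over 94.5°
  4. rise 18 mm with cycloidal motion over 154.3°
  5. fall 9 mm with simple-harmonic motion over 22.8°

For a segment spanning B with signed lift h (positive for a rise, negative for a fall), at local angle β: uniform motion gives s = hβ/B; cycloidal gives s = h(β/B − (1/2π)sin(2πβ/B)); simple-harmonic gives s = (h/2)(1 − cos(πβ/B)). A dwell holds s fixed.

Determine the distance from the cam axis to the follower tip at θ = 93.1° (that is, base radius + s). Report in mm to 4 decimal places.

seg 1 [0°–46.1°] cycloidal, h=10: full span → s += 10 → s = 10.0000
seg 2 [46.1°–88.4°] dwell: s stays 10.0000
seg 3 [88.4°–182.9°] simple-harmonic, h=-5: θ=93.1° here. β=4.7, B=94.5. -5/2·(1 − cos(π·0.0497)) = -0.0305 → s = 9.9695
radial distance = base radius + s = 21 + 9.9695 = 30.9695

30.9695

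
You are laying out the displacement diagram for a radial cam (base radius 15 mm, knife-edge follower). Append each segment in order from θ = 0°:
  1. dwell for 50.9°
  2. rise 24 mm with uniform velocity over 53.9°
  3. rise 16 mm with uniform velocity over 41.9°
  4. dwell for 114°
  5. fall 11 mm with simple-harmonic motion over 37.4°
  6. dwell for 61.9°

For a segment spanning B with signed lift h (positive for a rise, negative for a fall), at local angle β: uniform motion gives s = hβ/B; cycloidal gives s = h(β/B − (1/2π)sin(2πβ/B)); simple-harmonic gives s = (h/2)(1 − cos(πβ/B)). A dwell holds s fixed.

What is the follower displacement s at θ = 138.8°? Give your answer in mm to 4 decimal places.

seg 1 [0°–50.9°] dwell: s stays 0.0000
seg 2 [50.9°–104.8°] uniform, h=24: full span → s += 24 → s = 24.0000
seg 3 [104.8°–146.7°] uniform, h=16: θ=138.8° here. β=34, B=41.9. 16·34/41.9 = 12.9833 → s = 36.9833

36.9833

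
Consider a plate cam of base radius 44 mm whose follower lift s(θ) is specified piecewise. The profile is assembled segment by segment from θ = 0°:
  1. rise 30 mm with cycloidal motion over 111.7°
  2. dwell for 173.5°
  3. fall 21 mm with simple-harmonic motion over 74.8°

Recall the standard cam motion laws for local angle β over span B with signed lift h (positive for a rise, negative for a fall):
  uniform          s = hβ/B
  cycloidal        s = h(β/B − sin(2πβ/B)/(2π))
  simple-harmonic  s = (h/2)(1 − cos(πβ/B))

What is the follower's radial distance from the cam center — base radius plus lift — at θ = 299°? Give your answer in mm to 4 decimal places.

seg 1 [0°–111.7°] cycloidal, h=30: full span → s += 30 → s = 30.0000
seg 2 [111.7°–285.2°] dwell: s stays 30.0000
seg 3 [285.2°–360°] simple-harmonic, h=-21: θ=299° here. β=13.8, B=74.8. -21/2·(1 − cos(π·0.1845)) = -1.7148 → s = 28.2852
radial distance = base radius + s = 44 + 28.2852 = 72.2852

72.2852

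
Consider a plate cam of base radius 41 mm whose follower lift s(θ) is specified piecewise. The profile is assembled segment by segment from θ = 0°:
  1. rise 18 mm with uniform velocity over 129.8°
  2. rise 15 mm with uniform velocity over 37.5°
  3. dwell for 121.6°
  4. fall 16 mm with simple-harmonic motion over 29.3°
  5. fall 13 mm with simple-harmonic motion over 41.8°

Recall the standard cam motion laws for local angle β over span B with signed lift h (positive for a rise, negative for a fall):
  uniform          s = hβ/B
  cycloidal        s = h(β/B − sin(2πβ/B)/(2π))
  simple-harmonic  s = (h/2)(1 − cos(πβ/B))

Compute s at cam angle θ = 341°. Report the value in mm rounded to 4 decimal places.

seg 1 [0°–129.8°] uniform, h=18: full span → s += 18 → s = 18.0000
seg 2 [129.8°–167.3°] uniform, h=15: full span → s += 15 → s = 33.0000
seg 3 [167.3°–288.9°] dwell: s stays 33.0000
seg 4 [288.9°–318.2°] simple-harmonic, h=-16: full span → s += -16 → s = 17.0000
seg 5 [318.2°–360°] simple-harmonic, h=-13: θ=341° here. β=22.8, B=41.8. -13/2·(1 − cos(π·0.5455)) = -7.4250 → s = 9.5750

9.5750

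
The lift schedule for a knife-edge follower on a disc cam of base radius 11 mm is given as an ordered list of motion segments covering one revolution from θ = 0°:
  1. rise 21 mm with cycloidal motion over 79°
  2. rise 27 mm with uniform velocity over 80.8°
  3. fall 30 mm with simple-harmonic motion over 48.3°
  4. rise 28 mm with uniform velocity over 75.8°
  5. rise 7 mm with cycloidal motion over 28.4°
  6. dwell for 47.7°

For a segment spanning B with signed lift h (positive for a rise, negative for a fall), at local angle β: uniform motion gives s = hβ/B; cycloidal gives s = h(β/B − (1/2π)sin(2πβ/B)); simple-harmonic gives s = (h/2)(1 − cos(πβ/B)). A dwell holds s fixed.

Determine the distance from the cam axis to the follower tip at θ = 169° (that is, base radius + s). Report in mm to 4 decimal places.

seg 1 [0°–79°] cycloidal, h=21: full span → s += 21 → s = 21.0000
seg 2 [79°–159.8°] uniform, h=27: full span → s += 27 → s = 48.0000
seg 3 [159.8°–208.1°] simple-harmonic, h=-30: θ=169° here. β=9.2, B=48.3. -30/2·(1 − cos(π·0.1905)) = -2.6064 → s = 45.3936
radial distance = base radius + s = 11 + 45.3936 = 56.3936

56.3936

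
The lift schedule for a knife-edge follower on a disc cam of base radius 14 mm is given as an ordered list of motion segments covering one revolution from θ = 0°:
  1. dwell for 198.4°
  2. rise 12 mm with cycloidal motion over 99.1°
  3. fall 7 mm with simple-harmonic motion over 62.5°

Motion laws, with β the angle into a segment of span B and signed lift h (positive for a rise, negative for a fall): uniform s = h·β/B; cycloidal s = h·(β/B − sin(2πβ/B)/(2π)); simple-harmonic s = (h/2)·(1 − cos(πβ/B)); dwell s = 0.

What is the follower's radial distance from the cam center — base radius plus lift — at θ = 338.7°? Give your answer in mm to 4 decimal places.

seg 1 [0°–198.4°] dwell: s stays 0.0000
seg 2 [198.4°–297.5°] cycloidal, h=12: full span → s += 12 → s = 12.0000
seg 3 [297.5°–360°] simple-harmonic, h=-7: θ=338.7° here. β=41.2, B=62.5. -7/2·(1 − cos(π·0.6592)) = -5.1784 → s = 6.8216
radial distance = base radius + s = 14 + 6.8216 = 20.8216

20.8216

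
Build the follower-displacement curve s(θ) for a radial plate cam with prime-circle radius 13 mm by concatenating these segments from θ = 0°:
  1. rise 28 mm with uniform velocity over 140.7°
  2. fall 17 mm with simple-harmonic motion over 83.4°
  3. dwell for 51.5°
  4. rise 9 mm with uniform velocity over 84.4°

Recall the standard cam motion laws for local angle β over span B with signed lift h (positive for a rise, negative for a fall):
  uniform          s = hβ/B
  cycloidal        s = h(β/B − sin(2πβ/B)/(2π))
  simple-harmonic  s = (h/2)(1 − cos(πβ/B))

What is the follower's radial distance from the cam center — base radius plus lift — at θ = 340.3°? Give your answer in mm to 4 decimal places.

seg 1 [0°–140.7°] uniform, h=28: full span → s += 28 → s = 28.0000
seg 2 [140.7°–224.1°] simple-harmonic, h=-17: full span → s += -17 → s = 11.0000
seg 3 [224.1°–275.6°] dwell: s stays 11.0000
seg 4 [275.6°–360°] uniform, h=9: θ=340.3° here. β=64.7, B=84.4. 9·64.7/84.4 = 6.8993 → s = 17.8993
radial distance = base radius + s = 13 + 17.8993 = 30.8993

30.8993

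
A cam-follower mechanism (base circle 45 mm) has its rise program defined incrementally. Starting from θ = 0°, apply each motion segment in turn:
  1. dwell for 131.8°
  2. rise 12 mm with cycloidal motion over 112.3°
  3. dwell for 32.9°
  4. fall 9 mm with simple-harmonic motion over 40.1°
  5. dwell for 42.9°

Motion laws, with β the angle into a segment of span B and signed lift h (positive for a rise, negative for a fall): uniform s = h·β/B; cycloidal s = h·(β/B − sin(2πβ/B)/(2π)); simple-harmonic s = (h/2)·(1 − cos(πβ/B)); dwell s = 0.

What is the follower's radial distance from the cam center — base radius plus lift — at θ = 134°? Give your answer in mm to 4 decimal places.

seg 1 [0°–131.8°] dwell: s stays 0.0000
seg 2 [131.8°–244.1°] cycloidal, h=12: θ=134° here. β=2.2, B=112.3. 12·(0.0196 − sin(2π·0.0196)/(2π)) = 0.0006 → s = 0.0006
radial distance = base radius + s = 45 + 0.0006 = 45.0006

45.0006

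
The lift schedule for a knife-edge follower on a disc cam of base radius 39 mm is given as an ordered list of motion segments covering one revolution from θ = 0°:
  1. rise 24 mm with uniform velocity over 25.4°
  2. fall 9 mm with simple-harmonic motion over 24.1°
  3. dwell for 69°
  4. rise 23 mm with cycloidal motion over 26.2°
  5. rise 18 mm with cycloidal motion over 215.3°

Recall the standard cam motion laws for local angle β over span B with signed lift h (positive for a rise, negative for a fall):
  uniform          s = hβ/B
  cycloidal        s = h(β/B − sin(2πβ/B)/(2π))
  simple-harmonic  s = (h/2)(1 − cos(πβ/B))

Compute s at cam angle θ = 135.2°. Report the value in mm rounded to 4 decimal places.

seg 1 [0°–25.4°] uniform, h=24: full span → s += 24 → s = 24.0000
seg 2 [25.4°–49.5°] simple-harmonic, h=-9: full span → s += -9 → s = 15.0000
seg 3 [49.5°–118.5°] dwell: s stays 15.0000
seg 4 [118.5°–144.7°] cycloidal, h=23: θ=135.2° here. β=16.7, B=26.2. 23·(0.6374 − sin(2π·0.6374)/(2π)) = 17.4424 → s = 32.4424

32.4424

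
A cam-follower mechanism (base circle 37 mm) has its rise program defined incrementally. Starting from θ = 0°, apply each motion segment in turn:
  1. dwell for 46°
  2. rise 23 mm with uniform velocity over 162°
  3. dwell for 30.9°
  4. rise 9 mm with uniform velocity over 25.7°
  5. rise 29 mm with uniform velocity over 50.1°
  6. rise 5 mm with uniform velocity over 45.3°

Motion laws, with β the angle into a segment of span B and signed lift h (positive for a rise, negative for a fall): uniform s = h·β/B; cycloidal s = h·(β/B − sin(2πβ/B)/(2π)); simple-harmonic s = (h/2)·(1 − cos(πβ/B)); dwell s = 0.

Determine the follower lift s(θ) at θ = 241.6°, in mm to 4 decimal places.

seg 1 [0°–46°] dwell: s stays 0.0000
seg 2 [46°–208°] uniform, h=23: full span → s += 23 → s = 23.0000
seg 3 [208°–238.9°] dwell: s stays 23.0000
seg 4 [238.9°–264.6°] uniform, h=9: θ=241.6° here. β=2.7, B=25.7. 9·2.7/25.7 = 0.9455 → s = 23.9455

23.9455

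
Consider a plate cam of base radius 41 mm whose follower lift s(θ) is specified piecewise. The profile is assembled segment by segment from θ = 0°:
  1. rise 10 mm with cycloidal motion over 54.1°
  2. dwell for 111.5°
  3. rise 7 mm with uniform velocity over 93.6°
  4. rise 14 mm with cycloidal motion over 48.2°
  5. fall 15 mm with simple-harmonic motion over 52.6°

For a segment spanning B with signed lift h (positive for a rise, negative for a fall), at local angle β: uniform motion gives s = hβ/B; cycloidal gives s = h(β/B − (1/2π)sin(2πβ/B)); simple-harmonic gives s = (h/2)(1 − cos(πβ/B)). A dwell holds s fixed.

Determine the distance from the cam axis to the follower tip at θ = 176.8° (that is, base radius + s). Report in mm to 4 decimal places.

seg 1 [0°–54.1°] cycloidal, h=10: full span → s += 10 → s = 10.0000
seg 2 [54.1°–165.6°] dwell: s stays 10.0000
seg 3 [165.6°–259.2°] uniform, h=7: θ=176.8° here. β=11.2, B=93.6. 7·11.2/93.6 = 0.8376 → s = 10.8376
radial distance = base radius + s = 41 + 10.8376 = 51.8376

51.8376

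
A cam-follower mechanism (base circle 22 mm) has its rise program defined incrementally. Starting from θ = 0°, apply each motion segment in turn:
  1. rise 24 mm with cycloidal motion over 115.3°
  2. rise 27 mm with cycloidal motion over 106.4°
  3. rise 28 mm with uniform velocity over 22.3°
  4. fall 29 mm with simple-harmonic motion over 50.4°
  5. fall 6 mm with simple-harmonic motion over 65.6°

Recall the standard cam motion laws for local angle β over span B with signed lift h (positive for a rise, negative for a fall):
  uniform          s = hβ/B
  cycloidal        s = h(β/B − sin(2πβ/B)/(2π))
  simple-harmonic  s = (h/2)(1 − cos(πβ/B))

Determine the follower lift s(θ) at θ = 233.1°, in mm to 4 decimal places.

seg 1 [0°–115.3°] cycloidal, h=24: full span → s += 24 → s = 24.0000
seg 2 [115.3°–221.7°] cycloidal, h=27: full span → s += 27 → s = 51.0000
seg 3 [221.7°–244°] uniform, h=28: θ=233.1° here. β=11.4, B=22.3. 28·11.4/22.3 = 14.3139 → s = 65.3139

65.3139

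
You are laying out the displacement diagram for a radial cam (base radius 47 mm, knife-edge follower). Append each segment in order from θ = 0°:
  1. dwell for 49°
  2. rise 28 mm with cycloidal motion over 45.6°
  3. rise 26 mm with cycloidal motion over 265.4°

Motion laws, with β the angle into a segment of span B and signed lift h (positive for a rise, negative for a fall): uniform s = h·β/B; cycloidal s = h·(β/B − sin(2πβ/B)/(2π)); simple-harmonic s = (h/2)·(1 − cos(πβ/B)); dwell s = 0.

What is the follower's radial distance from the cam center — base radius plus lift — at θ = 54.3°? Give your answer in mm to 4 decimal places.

seg 1 [0°–49°] dwell: s stays 0.0000
seg 2 [49°–94.6°] cycloidal, h=28: θ=54.3° here. β=5.3, B=45.6. 28·(0.1162 − sin(2π·0.1162)/(2π)) = 0.2817 → s = 0.2817
radial distance = base radius + s = 47 + 0.2817 = 47.2817

47.2817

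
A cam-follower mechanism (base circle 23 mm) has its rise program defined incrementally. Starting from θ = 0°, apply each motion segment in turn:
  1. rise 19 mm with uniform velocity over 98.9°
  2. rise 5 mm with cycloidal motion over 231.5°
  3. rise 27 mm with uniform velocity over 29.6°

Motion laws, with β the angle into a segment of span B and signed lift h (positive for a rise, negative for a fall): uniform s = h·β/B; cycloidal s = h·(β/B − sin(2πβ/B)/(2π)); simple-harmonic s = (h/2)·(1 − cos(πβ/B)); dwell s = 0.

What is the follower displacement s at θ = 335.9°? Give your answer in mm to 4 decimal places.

seg 1 [0°–98.9°] uniform, h=19: full span → s += 19 → s = 19.0000
seg 2 [98.9°–330.4°] cycloidal, h=5: full span → s += 5 → s = 24.0000
seg 3 [330.4°–360°] uniform, h=27: θ=335.9° here. β=5.5, B=29.6. 27·5.5/29.6 = 5.0169 → s = 29.0169

29.0169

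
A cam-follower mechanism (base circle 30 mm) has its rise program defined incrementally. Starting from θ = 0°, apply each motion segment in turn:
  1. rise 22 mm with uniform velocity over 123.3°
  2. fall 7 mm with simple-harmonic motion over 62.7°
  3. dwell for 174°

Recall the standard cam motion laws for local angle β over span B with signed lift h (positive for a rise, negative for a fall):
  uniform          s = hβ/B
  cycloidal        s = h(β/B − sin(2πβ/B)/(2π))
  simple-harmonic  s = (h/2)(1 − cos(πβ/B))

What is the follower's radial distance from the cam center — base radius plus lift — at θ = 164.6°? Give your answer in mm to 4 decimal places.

seg 1 [0°–123.3°] uniform, h=22: full span → s += 22 → s = 22.0000
seg 2 [123.3°–186°] simple-harmonic, h=-7: θ=164.6° here. β=41.3, B=62.7. -7/2·(1 − cos(π·0.6587)) = -5.1735 → s = 16.8265
radial distance = base radius + s = 30 + 16.8265 = 46.8265

46.8265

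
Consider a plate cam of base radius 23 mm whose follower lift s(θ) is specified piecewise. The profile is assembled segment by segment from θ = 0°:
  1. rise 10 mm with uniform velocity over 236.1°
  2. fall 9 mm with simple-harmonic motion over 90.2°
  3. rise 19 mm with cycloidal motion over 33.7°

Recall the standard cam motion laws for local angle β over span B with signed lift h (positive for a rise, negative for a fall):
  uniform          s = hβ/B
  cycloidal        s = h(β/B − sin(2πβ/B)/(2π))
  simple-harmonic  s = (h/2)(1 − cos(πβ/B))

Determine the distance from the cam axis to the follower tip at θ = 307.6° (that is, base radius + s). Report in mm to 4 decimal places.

seg 1 [0°–236.1°] uniform, h=10: full span → s += 10 → s = 10.0000
seg 2 [236.1°–326.3°] simple-harmonic, h=-9: θ=307.6° here. β=71.5, B=90.2. -9/2·(1 − cos(π·0.7927)) = -8.0788 → s = 1.9212
radial distance = base radius + s = 23 + 1.9212 = 24.9212

24.9212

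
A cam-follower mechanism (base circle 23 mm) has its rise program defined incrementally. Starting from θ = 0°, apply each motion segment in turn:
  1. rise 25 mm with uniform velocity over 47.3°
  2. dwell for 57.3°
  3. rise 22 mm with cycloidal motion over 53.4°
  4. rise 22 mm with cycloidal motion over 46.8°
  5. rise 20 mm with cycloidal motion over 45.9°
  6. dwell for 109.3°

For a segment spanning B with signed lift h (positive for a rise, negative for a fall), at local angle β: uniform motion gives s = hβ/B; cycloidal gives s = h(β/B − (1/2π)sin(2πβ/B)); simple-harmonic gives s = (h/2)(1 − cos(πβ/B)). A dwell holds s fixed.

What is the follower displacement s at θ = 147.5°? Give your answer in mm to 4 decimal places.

seg 1 [0°–47.3°] uniform, h=25: full span → s += 25 → s = 25.0000
seg 2 [47.3°–104.6°] dwell: s stays 25.0000
seg 3 [104.6°–158°] cycloidal, h=22: θ=147.5° here. β=42.9, B=53.4. 22·(0.8034 − sin(2π·0.8034)/(2π)) = 20.9805 → s = 45.9805

45.9805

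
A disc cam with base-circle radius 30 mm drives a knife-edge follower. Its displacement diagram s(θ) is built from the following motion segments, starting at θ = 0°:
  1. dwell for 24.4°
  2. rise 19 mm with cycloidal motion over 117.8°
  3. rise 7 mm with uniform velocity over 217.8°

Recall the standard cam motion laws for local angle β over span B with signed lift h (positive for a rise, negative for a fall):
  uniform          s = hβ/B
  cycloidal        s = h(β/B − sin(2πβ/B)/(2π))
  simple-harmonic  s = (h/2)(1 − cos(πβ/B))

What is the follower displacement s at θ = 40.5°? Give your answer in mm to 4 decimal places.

seg 1 [0°–24.4°] dwell: s stays 0.0000
seg 2 [24.4°–142.2°] cycloidal, h=19: θ=40.5° here. β=16.1, B=117.8. 19·(0.1367 − sin(2π·0.1367)/(2π)) = 0.3076 → s = 0.3076

0.3076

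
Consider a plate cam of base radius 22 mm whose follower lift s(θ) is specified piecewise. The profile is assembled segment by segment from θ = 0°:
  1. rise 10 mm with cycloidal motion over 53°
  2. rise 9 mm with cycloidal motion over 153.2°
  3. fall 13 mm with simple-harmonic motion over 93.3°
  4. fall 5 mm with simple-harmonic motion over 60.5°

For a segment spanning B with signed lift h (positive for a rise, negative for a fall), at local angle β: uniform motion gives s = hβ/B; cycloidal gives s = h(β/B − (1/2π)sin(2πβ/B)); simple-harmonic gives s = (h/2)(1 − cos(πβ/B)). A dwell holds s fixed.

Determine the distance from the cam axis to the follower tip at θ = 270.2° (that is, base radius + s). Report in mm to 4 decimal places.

seg 1 [0°–53°] cycloidal, h=10: full span → s += 10 → s = 10.0000
seg 2 [53°–206.2°] cycloidal, h=9: full span → s += 9 → s = 19.0000
seg 3 [206.2°–299.5°] simple-harmonic, h=-13: θ=270.2° here. β=64, B=93.3. -13/2·(1 − cos(π·0.6860)) = -10.0850 → s = 8.9150
radial distance = base radius + s = 22 + 8.9150 = 30.9150

30.9150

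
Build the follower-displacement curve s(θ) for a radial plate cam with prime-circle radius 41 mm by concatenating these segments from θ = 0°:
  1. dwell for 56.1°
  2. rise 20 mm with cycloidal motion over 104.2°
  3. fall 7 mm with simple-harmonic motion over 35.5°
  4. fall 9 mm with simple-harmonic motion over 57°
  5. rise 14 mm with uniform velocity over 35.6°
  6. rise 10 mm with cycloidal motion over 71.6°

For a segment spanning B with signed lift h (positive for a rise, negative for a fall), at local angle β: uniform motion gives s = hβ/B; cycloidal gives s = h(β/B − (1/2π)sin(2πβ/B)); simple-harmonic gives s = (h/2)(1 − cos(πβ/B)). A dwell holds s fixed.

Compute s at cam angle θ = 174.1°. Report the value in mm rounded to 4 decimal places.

seg 1 [0°–56.1°] dwell: s stays 0.0000
seg 2 [56.1°–160.3°] cycloidal, h=20: full span → s += 20 → s = 20.0000
seg 3 [160.3°–195.8°] simple-harmonic, h=-7: θ=174.1° here. β=13.8, B=35.5. -7/2·(1 − cos(π·0.3887)) = -2.3013 → s = 17.6987

17.6987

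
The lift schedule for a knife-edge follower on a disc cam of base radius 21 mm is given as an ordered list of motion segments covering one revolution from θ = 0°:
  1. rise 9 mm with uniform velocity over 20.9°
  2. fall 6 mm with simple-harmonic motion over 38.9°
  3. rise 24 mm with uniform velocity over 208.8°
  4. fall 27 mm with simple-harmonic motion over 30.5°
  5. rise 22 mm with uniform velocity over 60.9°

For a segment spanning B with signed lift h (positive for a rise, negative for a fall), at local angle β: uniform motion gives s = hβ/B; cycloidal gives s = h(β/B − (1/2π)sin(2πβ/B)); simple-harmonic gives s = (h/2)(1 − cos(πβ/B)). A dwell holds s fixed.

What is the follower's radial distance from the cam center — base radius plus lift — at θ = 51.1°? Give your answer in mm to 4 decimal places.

seg 1 [0°–20.9°] uniform, h=9: full span → s += 9 → s = 9.0000
seg 2 [20.9°–59.8°] simple-harmonic, h=-6: θ=51.1° here. β=30.2, B=38.9. -6/2·(1 − cos(π·0.7763)) = -5.2895 → s = 3.7105
radial distance = base radius + s = 21 + 3.7105 = 24.7105

24.7105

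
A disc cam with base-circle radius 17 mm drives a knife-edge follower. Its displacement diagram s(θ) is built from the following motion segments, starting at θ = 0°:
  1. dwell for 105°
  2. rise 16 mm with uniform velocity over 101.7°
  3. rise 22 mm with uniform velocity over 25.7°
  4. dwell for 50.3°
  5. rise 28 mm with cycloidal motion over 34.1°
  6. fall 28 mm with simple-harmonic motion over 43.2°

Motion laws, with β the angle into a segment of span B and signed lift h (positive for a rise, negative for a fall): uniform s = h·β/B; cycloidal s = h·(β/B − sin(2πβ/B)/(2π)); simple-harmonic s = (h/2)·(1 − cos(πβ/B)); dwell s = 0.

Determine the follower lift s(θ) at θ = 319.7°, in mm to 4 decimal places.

seg 1 [0°–105°] dwell: s stays 0.0000
seg 2 [105°–206.7°] uniform, h=16: full span → s += 16 → s = 16.0000
seg 3 [206.7°–232.4°] uniform, h=22: full span → s += 22 → s = 38.0000
seg 4 [232.4°–282.7°] dwell: s stays 38.0000
seg 5 [282.7°–316.8°] cycloidal, h=28: full span → s += 28 → s = 66.0000
seg 6 [316.8°–360°] simple-harmonic, h=-28: θ=319.7° here. β=2.9, B=43.2. -28/2·(1 − cos(π·0.0671)) = -0.3102 → s = 65.6898

65.6898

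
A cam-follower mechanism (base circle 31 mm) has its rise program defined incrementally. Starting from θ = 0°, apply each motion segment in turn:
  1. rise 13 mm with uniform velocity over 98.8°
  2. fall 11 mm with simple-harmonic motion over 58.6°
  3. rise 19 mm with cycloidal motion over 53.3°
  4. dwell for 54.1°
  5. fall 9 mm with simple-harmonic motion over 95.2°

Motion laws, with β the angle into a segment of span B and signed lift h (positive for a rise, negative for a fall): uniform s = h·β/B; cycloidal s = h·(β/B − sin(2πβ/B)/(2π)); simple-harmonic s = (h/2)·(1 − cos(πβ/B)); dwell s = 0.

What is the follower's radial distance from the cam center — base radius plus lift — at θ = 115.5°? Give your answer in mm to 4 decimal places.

seg 1 [0°–98.8°] uniform, h=13: full span → s += 13 → s = 13.0000
seg 2 [98.8°–157.4°] simple-harmonic, h=-11: θ=115.5° here. β=16.7, B=58.6. -11/2·(1 − cos(π·0.2850)) = -2.0609 → s = 10.9391
radial distance = base radius + s = 31 + 10.9391 = 41.9391

41.9391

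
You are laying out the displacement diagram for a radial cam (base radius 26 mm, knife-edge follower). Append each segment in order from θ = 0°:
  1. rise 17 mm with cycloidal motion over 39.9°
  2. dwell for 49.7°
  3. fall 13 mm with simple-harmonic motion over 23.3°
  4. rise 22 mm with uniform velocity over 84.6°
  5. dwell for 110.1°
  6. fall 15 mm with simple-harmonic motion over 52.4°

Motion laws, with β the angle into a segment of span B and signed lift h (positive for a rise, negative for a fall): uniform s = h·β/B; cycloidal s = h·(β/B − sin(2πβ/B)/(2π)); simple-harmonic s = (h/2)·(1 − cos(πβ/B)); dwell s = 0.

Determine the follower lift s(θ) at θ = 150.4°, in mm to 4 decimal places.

seg 1 [0°–39.9°] cycloidal, h=17: full span → s += 17 → s = 17.0000
seg 2 [39.9°–89.6°] dwell: s stays 17.0000
seg 3 [89.6°–112.9°] simple-harmonic, h=-13: full span → s += -13 → s = 4.0000
seg 4 [112.9°–197.5°] uniform, h=22: θ=150.4° here. β=37.5, B=84.6. 22·37.5/84.6 = 9.7518 → s = 13.7518

13.7518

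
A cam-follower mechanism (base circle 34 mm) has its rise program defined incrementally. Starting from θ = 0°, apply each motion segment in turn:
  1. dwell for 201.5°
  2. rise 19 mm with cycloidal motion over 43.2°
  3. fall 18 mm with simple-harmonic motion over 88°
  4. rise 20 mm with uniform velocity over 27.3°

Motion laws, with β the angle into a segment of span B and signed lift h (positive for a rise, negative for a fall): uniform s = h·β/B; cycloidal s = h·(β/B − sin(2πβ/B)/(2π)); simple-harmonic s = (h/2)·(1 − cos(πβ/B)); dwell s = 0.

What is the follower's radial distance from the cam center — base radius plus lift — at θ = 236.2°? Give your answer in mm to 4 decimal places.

seg 1 [0°–201.5°] dwell: s stays 0.0000
seg 2 [201.5°–244.7°] cycloidal, h=19: θ=236.2° here. β=34.7, B=43.2. 19·(0.8032 − sin(2π·0.8032)/(2π)) = 18.1179 → s = 18.1179
radial distance = base radius + s = 34 + 18.1179 = 52.1179

52.1179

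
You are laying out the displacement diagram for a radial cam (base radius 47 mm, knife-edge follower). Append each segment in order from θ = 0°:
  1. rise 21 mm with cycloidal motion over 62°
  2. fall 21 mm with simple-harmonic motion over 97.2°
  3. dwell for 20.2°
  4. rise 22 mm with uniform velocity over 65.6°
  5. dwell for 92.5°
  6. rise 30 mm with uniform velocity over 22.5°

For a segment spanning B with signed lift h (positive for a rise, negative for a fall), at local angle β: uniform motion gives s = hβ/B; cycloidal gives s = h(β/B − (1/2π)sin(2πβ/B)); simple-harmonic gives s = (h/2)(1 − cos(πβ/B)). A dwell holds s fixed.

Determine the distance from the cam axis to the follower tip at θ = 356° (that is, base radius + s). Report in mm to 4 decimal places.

seg 1 [0°–62°] cycloidal, h=21: full span → s += 21 → s = 21.0000
seg 2 [62°–159.2°] simple-harmonic, h=-21: full span → s += -21 → s = 0.0000
seg 3 [159.2°–179.4°] dwell: s stays 0.0000
seg 4 [179.4°–245°] uniform, h=22: full span → s += 22 → s = 22.0000
seg 5 [245°–337.5°] dwell: s stays 22.0000
seg 6 [337.5°–360°] uniform, h=30: θ=356° here. β=18.5, B=22.5. 30·18.5/22.5 = 24.6667 → s = 46.6667
radial distance = base radius + s = 47 + 46.6667 = 93.6667

93.6667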